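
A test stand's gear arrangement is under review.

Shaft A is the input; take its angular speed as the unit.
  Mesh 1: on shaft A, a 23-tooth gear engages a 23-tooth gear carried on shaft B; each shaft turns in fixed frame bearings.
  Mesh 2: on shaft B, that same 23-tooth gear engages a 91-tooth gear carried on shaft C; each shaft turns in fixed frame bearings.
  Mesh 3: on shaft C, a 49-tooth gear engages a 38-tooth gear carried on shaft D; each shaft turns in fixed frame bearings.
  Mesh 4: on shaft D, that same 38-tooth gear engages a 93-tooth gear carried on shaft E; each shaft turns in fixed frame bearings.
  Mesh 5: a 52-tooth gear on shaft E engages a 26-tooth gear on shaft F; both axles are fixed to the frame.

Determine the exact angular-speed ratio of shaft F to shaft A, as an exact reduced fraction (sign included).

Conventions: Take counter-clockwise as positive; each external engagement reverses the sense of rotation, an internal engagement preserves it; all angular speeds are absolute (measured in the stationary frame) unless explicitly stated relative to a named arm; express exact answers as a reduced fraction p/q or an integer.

class = fixed-axis compound train [5 meshes; 5 ratios multiply, 5 sense flips]
mesh 1 [23T→23T]: running ratio 1, sense −
mesh 2 [23T→91T]: running ratio 23/91, sense +
mesh 3 [49T→38T]: running ratio 161/494, sense −
mesh 4 [38T→93T]: running ratio 161/1209, sense +
mesh 5 [52T→26T]: running ratio 322/1209, sense −
ω_out/ω_in = -322/1209

-322/1209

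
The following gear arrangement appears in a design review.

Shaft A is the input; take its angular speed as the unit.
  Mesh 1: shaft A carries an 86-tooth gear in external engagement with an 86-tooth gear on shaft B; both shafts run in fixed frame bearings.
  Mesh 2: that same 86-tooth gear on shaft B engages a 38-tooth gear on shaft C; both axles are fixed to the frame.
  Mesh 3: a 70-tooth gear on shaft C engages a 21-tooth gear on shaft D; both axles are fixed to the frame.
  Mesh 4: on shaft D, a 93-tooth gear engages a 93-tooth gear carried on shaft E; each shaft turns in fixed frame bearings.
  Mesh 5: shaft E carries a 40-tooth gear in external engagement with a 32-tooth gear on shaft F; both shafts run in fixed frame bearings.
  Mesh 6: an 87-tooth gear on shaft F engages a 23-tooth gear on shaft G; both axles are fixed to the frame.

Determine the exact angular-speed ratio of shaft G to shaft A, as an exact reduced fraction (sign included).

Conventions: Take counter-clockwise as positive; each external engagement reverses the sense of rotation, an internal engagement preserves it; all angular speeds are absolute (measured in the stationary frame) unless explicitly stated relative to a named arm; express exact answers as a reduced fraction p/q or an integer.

class = fixed-axis compound train [6 meshes; 6 ratios multiply, 6 sense flips]
mesh 1 [86T→86T]: running ratio 1, sense −
mesh 2 [86T→38T]: running ratio 43/19, sense +
mesh 3 [70T→21T]: running ratio 430/57, sense −
mesh 4 [93T→93T]: running ratio 430/57, sense +
mesh 5 [40T→32T]: running ratio 1075/114, sense −
mesh 6 [87T→23T]: running ratio 31175/874, sense +
ω_out/ω_in = 31175/874

31175/874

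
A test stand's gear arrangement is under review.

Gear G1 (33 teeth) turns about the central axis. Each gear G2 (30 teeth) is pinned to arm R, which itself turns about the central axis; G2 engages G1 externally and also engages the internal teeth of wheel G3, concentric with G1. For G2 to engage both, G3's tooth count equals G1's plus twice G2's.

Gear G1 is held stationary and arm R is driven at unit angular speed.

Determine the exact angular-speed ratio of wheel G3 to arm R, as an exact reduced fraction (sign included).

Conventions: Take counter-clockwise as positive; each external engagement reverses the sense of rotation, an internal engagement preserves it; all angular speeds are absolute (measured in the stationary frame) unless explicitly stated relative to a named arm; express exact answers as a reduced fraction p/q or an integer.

42/31

topology: planetary set — G1 33T / G2 30T / G3 93T, arm = carrier (Willis)
ring teeth: 33 + 2·30 = 93
33(ω_sun−ω_arm) = −93(ω_ring−ω_arm),  ω_sun = 0, ω_arm = 1
ω_ring = 1 − (33/93)(0−1) = 42/31
ω_out/ω_in = 42/31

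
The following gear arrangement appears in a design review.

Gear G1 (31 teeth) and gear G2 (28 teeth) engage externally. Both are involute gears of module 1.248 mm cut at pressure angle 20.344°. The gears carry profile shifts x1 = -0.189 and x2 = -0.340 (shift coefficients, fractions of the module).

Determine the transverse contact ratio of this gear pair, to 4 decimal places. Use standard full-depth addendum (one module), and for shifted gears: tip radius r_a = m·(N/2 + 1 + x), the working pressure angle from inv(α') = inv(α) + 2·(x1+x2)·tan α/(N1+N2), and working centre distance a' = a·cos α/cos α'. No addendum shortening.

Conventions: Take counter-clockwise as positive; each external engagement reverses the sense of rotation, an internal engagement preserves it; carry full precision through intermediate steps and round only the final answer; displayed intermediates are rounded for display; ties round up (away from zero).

recognized (one external pair, fixed centres): single-mesh tooth geometry, m = 1.248, N1 = 31, N2 = 28
base radii: r_b1 = 18.137364, r_b2 = 16.382136
tip radii: r_a1 = 20.356128, r_a2 = 18.295680
inv(α') = inv(20.344°) + 2·(-0.189-0.340)·tan α/(31+28) = 0.00906574  ⇒  α' = 17.02511°
a' = a·cos α / cos α' = 36.8160·cos 20.344°/cos 17.02511° = 36.101598
action lengths: √(r_a1²−r_b1²) = 9.241643, √(r_a2²−r_b2²) = 8.146014
base pitch p_b = π·m·cos α = 3.676143
CR = (9.241643 + 8.146014 − 36.101598·sin 17.02511°)/3.676143 = 1.854509
contact ratio ≈ 1.8545

1.8545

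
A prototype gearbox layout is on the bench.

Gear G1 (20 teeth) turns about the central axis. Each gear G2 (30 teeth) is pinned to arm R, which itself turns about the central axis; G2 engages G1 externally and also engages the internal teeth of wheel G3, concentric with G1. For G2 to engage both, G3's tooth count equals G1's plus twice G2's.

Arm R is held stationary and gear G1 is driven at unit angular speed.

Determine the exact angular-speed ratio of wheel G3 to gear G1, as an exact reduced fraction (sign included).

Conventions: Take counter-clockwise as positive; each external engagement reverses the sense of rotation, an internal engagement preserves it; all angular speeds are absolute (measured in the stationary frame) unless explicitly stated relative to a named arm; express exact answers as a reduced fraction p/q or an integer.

-1/4

topology: planetary set — G1 20T / G2 30T / G3 80T, arm = carrier (Willis)
ring teeth: 20 + 2·30 = 80
20(ω_sun−ω_arm) = −80(ω_ring−ω_arm),  ω_arm = 0, ω_sun = 1
ω_ring = 0 − (20/80)(1−0) = -1/4
ω_out/ω_in = -1/4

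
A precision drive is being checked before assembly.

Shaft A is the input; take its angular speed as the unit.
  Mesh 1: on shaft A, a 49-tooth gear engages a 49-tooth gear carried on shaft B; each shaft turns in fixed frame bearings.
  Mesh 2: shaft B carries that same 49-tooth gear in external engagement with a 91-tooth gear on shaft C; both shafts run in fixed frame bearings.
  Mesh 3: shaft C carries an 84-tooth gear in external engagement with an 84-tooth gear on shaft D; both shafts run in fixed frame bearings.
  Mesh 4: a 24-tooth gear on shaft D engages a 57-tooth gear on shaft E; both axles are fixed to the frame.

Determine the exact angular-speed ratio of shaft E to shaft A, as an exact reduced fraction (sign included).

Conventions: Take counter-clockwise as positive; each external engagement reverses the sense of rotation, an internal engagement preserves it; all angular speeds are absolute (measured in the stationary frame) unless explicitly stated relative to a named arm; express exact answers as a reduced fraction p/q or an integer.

56/247

class = fixed-axis compound train [4 meshes; 4 ratios multiply, 4 sense flips]
mesh 1 [49T→49T]: running ratio 1, sense −
mesh 2 [49T→91T]: running ratio 7/13, sense +
mesh 3 [84T→84T]: running ratio 7/13, sense −
mesh 4 [24T→57T]: running ratio 56/247, sense +
ω_out/ω_in = 56/247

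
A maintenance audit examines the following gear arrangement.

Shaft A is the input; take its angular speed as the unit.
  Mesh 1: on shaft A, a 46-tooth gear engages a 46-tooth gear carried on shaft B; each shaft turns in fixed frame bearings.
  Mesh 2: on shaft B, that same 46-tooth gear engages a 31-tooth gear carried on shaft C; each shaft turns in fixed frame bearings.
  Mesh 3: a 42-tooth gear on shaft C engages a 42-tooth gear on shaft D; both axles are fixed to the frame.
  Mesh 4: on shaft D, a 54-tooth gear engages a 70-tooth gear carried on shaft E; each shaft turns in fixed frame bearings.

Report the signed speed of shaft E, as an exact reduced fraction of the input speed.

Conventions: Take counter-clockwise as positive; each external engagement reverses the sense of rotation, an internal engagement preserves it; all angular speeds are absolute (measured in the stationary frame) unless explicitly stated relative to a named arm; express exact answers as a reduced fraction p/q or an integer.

4-mesh fixed-axis compound train (all bearings frame-fixed)
mesh 1 [46T→46T]: |ω|/ω_in = 1×46/46 = 1, sense flips to −
mesh 2 [46T→31T]: |ω|/ω_in = 1×46/31 = 46/31, sense flips to +
mesh 3 [42T→42T]: |ω|/ω_in = (46/31)×42/42 = 46/31, sense flips to −
mesh 4 [54T→70T]: |ω|/ω_in = (46/31)×54/70 = 1242/1085, sense flips to +
signed output speed (× input speed) = 1242/1085

1242/1085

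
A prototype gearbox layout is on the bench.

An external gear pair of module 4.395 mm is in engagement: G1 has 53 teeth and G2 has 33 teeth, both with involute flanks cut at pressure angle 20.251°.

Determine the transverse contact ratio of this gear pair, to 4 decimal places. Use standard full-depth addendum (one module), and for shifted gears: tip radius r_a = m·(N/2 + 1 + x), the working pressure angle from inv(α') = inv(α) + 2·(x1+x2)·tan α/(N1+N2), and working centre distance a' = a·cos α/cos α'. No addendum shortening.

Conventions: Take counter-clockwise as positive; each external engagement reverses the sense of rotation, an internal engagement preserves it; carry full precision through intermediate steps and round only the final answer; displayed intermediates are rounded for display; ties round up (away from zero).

class = single-mesh tooth geometry [involute pair 53T × 33T, m = 4.395]
base radii: r_b1 = 109.268096, r_b2 = 68.034852
tip radii: r_a1 = 120.862500, r_a2 = 76.912500
no profile shift: α' = α, a' = a
action lengths: √(r_a1²−r_b1²) = 51.654885, √(r_a2²−r_b2²) = 35.871877
base pitch p_b = π·m·cos α = 12.953806
CR = (51.654885 + 35.871877 − 188.985000·sin 20.25100°)/12.953806 = 1.707045
contact ratio ≈ 1.7070

1.7070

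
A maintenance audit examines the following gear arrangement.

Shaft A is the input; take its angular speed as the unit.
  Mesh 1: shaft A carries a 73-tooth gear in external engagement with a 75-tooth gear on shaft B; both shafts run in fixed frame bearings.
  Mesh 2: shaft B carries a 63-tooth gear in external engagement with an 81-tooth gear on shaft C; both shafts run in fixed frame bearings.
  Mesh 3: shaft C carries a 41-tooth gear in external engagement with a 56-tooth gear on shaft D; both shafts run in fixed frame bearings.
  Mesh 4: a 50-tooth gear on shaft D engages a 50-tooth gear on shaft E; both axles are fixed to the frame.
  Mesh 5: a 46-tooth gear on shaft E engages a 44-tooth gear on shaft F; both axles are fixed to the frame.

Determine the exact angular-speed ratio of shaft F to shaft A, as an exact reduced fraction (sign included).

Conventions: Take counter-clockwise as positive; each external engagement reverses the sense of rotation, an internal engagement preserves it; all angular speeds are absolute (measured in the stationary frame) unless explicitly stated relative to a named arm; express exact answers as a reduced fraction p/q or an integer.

class = fixed-axis compound train [5 meshes; 5 ratios multiply, 5 sense flips]
mesh 1 [73T→75T]: running ratio 73/75, sense −
mesh 2 [63T→81T]: running ratio 511/675, sense +
mesh 3 [41T→56T]: running ratio 2993/5400, sense −
mesh 4 [50T→50T]: running ratio 2993/5400, sense +
mesh 5 [46T→44T]: running ratio 68839/118800, sense −
ω_out/ω_in = -68839/118800

-68839/118800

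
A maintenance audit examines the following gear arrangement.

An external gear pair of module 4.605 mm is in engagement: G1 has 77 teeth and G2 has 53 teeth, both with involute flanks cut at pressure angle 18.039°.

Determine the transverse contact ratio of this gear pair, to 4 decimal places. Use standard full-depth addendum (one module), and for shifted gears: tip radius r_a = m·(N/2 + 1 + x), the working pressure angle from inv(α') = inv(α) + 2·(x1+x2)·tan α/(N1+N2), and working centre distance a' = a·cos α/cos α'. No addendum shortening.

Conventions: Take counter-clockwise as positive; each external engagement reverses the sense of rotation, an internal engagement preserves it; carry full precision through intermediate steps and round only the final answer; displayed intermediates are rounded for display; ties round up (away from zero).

single-mesh involute tooth geometry (77T engaging 53T at module 4.605)
base radii: r_b1 = 168.577856, r_b2 = 116.034109
tip radii: r_a1 = 181.897500, r_a2 = 126.637500
no profile shift: α' = α, a' = a
action lengths: √(r_a1²−r_b1²) = 68.324277, √(r_a2²−r_b2²) = 50.726147
base pitch p_b = π·m·cos α = 13.755921
CR = (68.324277 + 50.726147 − 299.325000·sin 18.03900°)/13.755921 = 1.916277
contact ratio ≈ 1.9163

1.9163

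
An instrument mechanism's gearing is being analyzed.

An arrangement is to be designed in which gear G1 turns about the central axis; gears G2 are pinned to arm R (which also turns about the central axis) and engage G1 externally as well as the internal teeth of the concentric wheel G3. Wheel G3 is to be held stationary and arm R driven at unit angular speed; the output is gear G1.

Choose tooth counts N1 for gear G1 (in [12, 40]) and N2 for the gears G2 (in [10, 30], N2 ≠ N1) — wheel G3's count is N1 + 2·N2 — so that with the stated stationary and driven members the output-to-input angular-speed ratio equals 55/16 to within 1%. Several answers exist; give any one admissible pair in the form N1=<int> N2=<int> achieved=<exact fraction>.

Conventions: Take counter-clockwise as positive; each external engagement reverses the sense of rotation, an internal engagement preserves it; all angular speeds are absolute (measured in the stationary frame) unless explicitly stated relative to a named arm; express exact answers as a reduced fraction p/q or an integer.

topology: planetary set — design target 55/16, arm = carrier (Willis)
Willis with ω_ring = 0: ω_sun/ω_arm = (N1+N3)/N1; set equal to 55/16  ⇒  N3/N1 = 55/16 − 1 = 39/16
N3 = N1 + 2·N2  ⇒  N2/N1 = (N3/N1 − 1)/2 = (39/16 − 1)/2 = 23/32
smallest multiple with N1 ≥ 12 and N2 ≥ 10: k = 1  ⇒  N1 = 1·32 = 32, N2 = 1·23 = 23 (N1 ≤ 40, N2 ≤ 30, N2 ≠ N1 ✓), N3 = 32 + 2·23 = 78
check: (N1+N3)/N1 with N1 = 32, N3 = 78 gives 55/16; |achieved − target| = 0 ≤ 11/320 ✓

N1=32 N2=23 achieved=55/16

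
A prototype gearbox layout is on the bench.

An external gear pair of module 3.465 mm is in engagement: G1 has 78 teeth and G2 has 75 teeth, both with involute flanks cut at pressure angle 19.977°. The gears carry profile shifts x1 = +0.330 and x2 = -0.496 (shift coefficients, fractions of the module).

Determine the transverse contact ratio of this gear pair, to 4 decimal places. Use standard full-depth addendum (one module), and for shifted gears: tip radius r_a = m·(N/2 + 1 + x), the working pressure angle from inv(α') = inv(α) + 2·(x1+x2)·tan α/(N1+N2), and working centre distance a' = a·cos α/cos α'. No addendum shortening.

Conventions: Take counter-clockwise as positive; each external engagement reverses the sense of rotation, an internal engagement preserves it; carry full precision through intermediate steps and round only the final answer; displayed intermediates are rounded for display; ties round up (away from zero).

topology: single-mesh involute geometry — m = 3.465, 78T/75T pair
base radii: r_b1 = 127.003906, r_b2 = 122.119140
tip radii: r_a1 = 139.743450, r_a2 = 131.683860
inv(α') = inv(19.977°) + 2·(+0.330-0.496)·tan α/(78+75) = 0.01406247  ⇒  α' = 19.62843°
a' = a·cos α / cos α' = 265.0725·cos 19.977°/cos 19.62843° = 264.492470
action lengths: √(r_a1²−r_b1²) = 58.294423, √(r_a2²−r_b2²) = 49.270221
base pitch p_b = π·m·cos α = 10.230629
CR = (58.294423 + 49.270221 − 264.492470·sin 19.62843°)/10.230629 = 1.829467
contact ratio ≈ 1.8295

1.8295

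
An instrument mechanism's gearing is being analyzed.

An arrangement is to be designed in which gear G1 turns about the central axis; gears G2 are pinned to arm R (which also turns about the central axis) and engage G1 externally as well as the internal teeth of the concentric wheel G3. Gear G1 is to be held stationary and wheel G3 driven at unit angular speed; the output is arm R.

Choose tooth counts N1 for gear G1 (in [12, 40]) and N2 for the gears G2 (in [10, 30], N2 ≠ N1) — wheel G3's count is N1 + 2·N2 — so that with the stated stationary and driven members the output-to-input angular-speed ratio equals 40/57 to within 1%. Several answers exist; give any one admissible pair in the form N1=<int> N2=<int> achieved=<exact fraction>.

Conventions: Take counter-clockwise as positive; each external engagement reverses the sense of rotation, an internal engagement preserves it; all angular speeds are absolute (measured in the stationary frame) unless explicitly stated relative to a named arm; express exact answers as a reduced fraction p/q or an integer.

planetary set to be sized for 40/57 (Willis relation)
Willis with ω_sun = 0: ω_arm/ω_ring = N3/(N1+N3); set equal to 40/57  ⇒  N3/N1 = (40/57)/(1 − 40/57) = 40/17
N3 = N1 + 2·N2  ⇒  N2/N1 = (N3/N1 − 1)/2 = (40/17 − 1)/2 = 23/34
smallest multiple with N1 ≥ 12 and N2 ≥ 10: k = 1  ⇒  N1 = 1·34 = 34, N2 = 1·23 = 23 (N1 ≤ 40, N2 ≤ 30, N2 ≠ N1 ✓), N3 = 34 + 2·23 = 80
check: N3/(N1+N3) with N1 = 34, N3 = 80 gives 40/57; |achieved − target| = 0 ≤ 2/285 ✓

N1=34 N2=23 achieved=40/57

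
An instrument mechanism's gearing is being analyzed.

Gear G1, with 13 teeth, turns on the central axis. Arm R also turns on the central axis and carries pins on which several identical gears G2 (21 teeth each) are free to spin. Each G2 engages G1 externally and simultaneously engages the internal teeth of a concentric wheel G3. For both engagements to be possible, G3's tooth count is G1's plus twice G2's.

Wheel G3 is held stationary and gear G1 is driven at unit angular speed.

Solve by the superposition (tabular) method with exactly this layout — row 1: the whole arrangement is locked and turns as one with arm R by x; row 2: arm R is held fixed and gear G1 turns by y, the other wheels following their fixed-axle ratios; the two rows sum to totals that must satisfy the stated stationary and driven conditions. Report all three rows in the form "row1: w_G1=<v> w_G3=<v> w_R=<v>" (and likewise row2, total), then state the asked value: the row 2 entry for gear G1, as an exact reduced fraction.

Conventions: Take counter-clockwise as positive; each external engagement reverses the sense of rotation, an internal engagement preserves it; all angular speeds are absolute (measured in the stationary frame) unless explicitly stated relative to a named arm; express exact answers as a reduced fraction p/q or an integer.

class = planetary set [G3 = 13+2·21 = 55; Willis about the carrier]
row 1 — lock + rotate with arm: ω_sun = ω_ring = ω_arm = x
row 2 (arm held, sun turns y): ω_ring = −(13/55)·y, ω_arm = 0
boundary: total ω_ring = x − (13/55)·y = 0 and total ω_sun = x + y = 1  ⇒  y = 55/68, x = 13/68
row 2 ring = −(13/55)·55/68 = -13/68
totals (row 1 + row 2): sun 13/68 + 55/68 = 1, ring 13/68 + (-13/68) = 0, arm 13/68 + 0 = 13/68
asked cell (row2, sun) = 55/68

row1: w_G1=13/68 w_G3=13/68 w_R=13/68
row2: w_G1=55/68 w_G3=-13/68 w_R=0
total: w_G1=1 w_G3=0 w_R=13/68
asked value: 55/68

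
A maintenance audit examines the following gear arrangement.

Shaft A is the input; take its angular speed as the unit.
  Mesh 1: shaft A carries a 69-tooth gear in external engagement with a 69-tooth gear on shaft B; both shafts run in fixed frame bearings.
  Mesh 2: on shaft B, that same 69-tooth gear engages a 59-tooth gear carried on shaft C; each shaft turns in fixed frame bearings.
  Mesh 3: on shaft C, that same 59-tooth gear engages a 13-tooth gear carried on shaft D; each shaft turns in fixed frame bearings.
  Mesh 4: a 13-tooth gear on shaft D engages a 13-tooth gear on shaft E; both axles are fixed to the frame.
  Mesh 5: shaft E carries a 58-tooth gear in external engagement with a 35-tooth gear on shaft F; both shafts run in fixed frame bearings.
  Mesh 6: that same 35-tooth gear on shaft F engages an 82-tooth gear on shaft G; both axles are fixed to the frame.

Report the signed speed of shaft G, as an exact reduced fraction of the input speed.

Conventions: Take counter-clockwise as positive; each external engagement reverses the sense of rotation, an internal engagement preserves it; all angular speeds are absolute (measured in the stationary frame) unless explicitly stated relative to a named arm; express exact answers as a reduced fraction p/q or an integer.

2001/533

6-mesh fixed-axis compound train (all bearings frame-fixed)
mesh 1 [69T→69T]: |ω|/ω_in = 1×69/69 = 1, sense flips to −
mesh 2 [69T→59T]: |ω|/ω_in = 1×69/59 = 69/59, sense flips to +
mesh 3 [59T→13T]: |ω|/ω_in = (69/59)×59/13 = 69/13, sense flips to −
mesh 4 [13T→13T]: |ω|/ω_in = (69/13)×13/13 = 69/13, sense flips to +
mesh 5 [58T→35T]: |ω|/ω_in = (69/13)×58/35 = 4002/455, sense flips to −
mesh 6 [35T→82T]: |ω|/ω_in = (4002/455)×35/82 = 2001/533, sense flips to +
signed output speed (× input speed) = 2001/533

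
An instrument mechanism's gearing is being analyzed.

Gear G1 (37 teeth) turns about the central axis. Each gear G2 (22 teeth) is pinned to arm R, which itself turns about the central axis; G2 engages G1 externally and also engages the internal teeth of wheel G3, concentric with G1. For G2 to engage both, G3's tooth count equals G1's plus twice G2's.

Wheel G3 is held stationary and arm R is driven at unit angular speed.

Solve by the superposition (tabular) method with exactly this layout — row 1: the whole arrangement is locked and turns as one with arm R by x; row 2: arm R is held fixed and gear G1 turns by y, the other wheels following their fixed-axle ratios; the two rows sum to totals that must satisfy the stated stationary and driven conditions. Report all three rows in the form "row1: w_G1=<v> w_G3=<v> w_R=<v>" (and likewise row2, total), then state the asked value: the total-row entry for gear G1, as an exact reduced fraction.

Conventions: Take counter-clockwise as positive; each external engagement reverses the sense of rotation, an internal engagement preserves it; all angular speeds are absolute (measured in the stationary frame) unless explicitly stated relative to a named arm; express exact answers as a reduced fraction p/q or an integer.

row1: w_G1=1 w_G3=1 w_R=1
row2: w_G1=81/37 w_G3=-1 w_R=0
total: w_G1=118/37 w_G3=0 w_R=1
asked value: 118/37

recognized (axles ride arm R): planetary set, 37/22/81 teeth
row 1 — lock + rotate with arm: ω_sun = ω_ring = ω_arm = x
superposition row 2 [arm held]: sun y, ring −(37/81)·y, arm 0
boundary: total ω_ring = x − (37/81)·y = 0 and total ω_arm = x = 1  ⇒  y = 81/37, x = 1
row 2 ring = −(37/81)·81/37 = -1
totals (row 1 + row 2): sun 1 + 81/37 = 118/37, ring 1 + (-1) = 0, arm 1 + 0 = 1
asked cell (total, sun) = 118/37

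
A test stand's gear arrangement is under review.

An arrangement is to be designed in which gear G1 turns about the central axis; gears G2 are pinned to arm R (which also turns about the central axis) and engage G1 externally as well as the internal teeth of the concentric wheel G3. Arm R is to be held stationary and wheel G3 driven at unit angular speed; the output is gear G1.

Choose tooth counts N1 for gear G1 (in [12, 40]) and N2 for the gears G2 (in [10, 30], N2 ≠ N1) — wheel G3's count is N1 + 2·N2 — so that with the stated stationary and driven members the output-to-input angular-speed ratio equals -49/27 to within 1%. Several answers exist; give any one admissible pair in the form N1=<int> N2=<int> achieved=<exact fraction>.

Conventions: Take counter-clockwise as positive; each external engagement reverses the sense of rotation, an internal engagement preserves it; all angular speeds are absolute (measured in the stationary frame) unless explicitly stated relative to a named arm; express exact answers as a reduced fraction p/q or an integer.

N1=27 N2=11 achieved=-49/27

planetary set to be sized for -49/27 (Willis relation)
Willis with ω_arm = 0: ω_sun/ω_ring = −N3/N1; set equal to -49/27  ⇒  N3/N1 = −(-49/27) = 49/27
N3 = N1 + 2·N2  ⇒  N2/N1 = (N3/N1 − 1)/2 = (49/27 − 1)/2 = 11/27
smallest multiple with N1 ≥ 12 and N2 ≥ 10: k = 1  ⇒  N1 = 1·27 = 27, N2 = 1·11 = 11 (N1 ≤ 40, N2 ≤ 30, N2 ≠ N1 ✓), N3 = 27 + 2·11 = 49
check: −N3/N1 with N1 = 27, N3 = 49 gives -49/27; |achieved − target| = 0 ≤ 49/2700 ✓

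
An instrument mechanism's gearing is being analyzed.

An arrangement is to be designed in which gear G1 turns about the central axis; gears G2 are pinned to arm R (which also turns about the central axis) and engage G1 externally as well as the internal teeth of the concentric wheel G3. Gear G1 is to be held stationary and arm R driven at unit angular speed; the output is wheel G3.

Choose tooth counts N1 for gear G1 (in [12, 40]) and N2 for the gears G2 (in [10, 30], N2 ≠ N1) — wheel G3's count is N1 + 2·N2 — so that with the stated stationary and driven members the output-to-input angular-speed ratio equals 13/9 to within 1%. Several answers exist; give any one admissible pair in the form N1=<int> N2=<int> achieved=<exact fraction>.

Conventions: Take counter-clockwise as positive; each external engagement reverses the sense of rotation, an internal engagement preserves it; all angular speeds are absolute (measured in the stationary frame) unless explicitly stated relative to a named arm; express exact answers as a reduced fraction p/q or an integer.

N1=16 N2=10 achieved=13/9

topology: planetary set — design target 13/9, arm = carrier (Willis)
Willis with ω_sun = 0: ω_ring/ω_arm = (N1+N3)/N3; set equal to 13/9  ⇒  N3/N1 = 1/(13/9 − 1) = 9/4
N3 = N1 + 2·N2  ⇒  N2/N1 = (N3/N1 − 1)/2 = (9/4 − 1)/2 = 5/8
smallest multiple with N1 ≥ 12 and N2 ≥ 10: k = 2  ⇒  N1 = 2·8 = 16, N2 = 2·5 = 10 (N1 ≤ 40, N2 ≤ 30, N2 ≠ N1 ✓), N3 = 16 + 2·10 = 36
check: (N1+N3)/N3 with N1 = 16, N3 = 36 gives 13/9; |achieved − target| = 0 ≤ 13/900 ✓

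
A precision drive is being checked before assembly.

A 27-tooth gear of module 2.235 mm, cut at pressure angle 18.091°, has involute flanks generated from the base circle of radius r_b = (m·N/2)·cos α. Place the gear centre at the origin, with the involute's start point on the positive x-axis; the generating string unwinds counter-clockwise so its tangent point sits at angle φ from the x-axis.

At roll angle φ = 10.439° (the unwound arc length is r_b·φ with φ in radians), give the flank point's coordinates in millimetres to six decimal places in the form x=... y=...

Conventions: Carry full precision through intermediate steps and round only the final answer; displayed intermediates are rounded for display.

x=29.152996 y=0.057629

topology: single-mesh involute geometry — m = 2.235, N = 27
pitch radius r_p = m·N/2 = 2.235·27/2 = 30.172500
base radius r_b = r_p·cos α = 30.172500·cos 18.091° = 28.680908
roll angle φ = 10.439° = 0.18219492 rad
x = r_b·(cos φ + φ·sin φ) = 29.152996
y = r_b·(sin φ − φ·cos φ) = 0.057629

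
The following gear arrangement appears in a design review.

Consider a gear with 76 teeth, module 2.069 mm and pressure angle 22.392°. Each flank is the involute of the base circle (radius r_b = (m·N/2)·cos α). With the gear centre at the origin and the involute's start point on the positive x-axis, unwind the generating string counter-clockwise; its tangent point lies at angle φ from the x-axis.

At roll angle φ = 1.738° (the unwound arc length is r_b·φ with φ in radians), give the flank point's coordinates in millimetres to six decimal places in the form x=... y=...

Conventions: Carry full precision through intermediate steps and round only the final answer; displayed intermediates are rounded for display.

x=72.727277 y=0.000676

topology: single-mesh involute geometry — m = 2.069, N = 76
pitch radius r_p = m·N/2 = 2.069·76/2 = 78.622000
base radius r_b = r_p·cos α = 78.622000·cos 22.392° = 72.693841
roll angle φ = 1.738° = 0.03033382 rad
x = r_b·(cos φ + φ·sin φ) = 72.727277
y = r_b·(sin φ − φ·cos φ) = 0.000676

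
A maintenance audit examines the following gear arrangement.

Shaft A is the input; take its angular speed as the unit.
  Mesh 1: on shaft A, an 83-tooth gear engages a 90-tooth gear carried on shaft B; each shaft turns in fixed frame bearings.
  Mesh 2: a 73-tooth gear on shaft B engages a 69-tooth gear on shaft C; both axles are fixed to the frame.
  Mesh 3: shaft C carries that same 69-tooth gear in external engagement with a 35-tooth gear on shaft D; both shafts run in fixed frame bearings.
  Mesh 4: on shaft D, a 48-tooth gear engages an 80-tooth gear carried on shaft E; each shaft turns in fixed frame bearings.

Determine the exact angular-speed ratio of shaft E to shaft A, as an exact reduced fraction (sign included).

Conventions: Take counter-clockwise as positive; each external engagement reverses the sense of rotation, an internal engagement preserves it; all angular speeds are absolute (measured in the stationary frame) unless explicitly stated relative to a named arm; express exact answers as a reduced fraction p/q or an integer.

class = fixed-axis compound train [4 meshes; 4 ratios multiply, 4 sense flips]
mesh 1 [83T→90T]: running ratio 83/90, sense −
mesh 2 [73T→69T]: running ratio 6059/6210, sense +
mesh 3 [69T→35T]: running ratio 6059/3150, sense −
mesh 4 [48T→80T]: running ratio 6059/5250, sense +
ω_out/ω_in = 6059/5250

6059/5250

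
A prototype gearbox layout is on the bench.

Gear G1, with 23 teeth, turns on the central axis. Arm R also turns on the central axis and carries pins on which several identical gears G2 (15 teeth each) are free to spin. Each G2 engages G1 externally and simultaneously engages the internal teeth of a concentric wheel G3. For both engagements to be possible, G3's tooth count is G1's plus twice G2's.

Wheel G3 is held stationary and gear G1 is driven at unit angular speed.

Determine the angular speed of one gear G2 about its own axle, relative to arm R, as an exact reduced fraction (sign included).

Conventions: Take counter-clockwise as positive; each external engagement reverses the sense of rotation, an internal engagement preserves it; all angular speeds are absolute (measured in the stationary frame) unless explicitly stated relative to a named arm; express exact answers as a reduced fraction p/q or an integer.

class = planetary set [G3 = 23+2·15 = 53; Willis about the carrier]
ring teeth: 23 + 2·15 = 53
23(ω_sun−ω_arm) = −53(ω_ring−ω_arm),  ω_ring = 0, ω_sun = 1
23(1−ω_arm) = −53(0−ω_arm)  ⇒  76·ω_arm = 23  ⇒  ω_arm = 23/76
sun–planet mesh: 23·(1−23/76) = −15·(ω_p−ω_arm)  ⇒  ω_p−ω_arm = -1219/1140
exact speed ratio = -1219/1140

-1219/1140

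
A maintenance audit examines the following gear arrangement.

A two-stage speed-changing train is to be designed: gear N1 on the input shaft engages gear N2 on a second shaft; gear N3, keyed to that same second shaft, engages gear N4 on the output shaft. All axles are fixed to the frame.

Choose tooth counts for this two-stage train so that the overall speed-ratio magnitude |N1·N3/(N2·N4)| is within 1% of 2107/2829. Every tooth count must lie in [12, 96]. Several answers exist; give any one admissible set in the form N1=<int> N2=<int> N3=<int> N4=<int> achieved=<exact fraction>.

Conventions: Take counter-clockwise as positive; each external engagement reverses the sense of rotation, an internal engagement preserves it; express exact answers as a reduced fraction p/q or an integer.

N1=43 N2=41 N3=49 N4=69 achieved=2107/2829

class = fixed-axis compound train [2-stage, 2107/2829 wanted]
target = 2107/2829 in lowest terms: an exact hit needs N1·N3 = k·2107 and N2·N4 = k·2829 for one integer k, every count in [12, 96]; additionally prefer no 1:1 stage (N1 ≠ N2, N3 ≠ N4)
k = 1: N1·N3 = 2107 = 43·49, N2·N4 = 2829 = 41·69
achieved = 43·49/(41·69) = 2107/2829; |achieved − target| = 0 ≤ 2107/282900 ✓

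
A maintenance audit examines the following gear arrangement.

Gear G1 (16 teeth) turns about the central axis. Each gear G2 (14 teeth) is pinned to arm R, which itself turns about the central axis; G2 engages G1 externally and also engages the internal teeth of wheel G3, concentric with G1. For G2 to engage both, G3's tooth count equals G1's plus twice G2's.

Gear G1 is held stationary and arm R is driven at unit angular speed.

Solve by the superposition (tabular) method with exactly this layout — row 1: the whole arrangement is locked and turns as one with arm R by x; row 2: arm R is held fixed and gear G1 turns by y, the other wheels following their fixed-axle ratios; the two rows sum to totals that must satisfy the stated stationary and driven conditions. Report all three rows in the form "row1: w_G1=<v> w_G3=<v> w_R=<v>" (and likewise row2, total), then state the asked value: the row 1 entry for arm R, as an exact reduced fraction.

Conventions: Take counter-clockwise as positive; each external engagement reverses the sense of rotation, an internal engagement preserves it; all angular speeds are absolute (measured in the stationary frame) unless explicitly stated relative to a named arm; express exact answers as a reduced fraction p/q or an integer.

row1: w_G1=1 w_G3=1 w_R=1
row2: w_G1=-1 w_G3=4/11 w_R=0
total: w_G1=0 w_G3=15/11 w_R=1
asked value: 1

topology: planetary set — G1 16T / G2 14T / G3 44T, arm = carrier (Willis)
superposition row 1 [locked train]: every member turns x
superposition row 2 [arm held]: sun y, ring −(16/44)·y, arm 0
boundary: total ω_sun = x + y = 0 and total ω_arm = x = 1  ⇒  y = -1, x = 1
row 2 ring = −(16/44)·(-1) = 4/11
totals (row 1 + row 2): sun 1 + (-1) = 0, ring 1 + 4/11 = 15/11, arm 1 + 0 = 1
asked cell (row1, arm) = 1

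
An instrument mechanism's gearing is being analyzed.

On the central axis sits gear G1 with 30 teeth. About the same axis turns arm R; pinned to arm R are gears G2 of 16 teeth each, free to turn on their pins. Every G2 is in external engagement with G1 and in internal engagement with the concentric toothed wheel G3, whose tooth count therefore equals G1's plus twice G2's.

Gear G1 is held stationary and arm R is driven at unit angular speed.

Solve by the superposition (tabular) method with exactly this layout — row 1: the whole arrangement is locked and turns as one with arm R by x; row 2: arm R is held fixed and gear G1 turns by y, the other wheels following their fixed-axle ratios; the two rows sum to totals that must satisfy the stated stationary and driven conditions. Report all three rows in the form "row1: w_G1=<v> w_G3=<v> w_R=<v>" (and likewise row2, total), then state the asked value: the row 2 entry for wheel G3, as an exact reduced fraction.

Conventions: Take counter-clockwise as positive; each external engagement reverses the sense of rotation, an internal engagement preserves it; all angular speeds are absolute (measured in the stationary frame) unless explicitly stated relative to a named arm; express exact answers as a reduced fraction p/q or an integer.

row1: w_G1=1 w_G3=1 w_R=1
row2: w_G1=-1 w_G3=15/31 w_R=0
total: w_G1=0 w_G3=46/31 w_R=1
asked value: 15/31

topology: planetary set — G1 30T / G2 16T / G3 62T, arm = carrier (Willis)
row 1 — lock + rotate with arm: ω_sun = ω_ring = ω_arm = x
row 2 (arm held, sun turns y): ω_ring = −(30/62)·y, ω_arm = 0
boundary: total ω_sun = x + y = 0 and total ω_arm = x = 1  ⇒  y = -1, x = 1
row 2 ring = −(30/62)·(-1) = 15/31
totals (row 1 + row 2): sun 1 + (-1) = 0, ring 1 + 15/31 = 46/31, arm 1 + 0 = 1
asked cell (row2, ring) = 15/31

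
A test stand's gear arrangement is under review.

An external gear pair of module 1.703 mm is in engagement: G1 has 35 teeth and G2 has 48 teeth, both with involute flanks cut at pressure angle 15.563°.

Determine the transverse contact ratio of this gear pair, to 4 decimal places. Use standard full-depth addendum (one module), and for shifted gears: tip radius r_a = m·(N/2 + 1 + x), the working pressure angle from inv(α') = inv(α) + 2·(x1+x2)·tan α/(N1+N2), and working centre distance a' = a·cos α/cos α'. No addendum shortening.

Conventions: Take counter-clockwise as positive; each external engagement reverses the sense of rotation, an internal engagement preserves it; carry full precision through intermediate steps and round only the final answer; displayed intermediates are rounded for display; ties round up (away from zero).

1.9811

class = single-mesh tooth geometry [involute pair 35T × 48T, m = 1.703]
base radii: r_b1 = 28.709822, r_b2 = 39.373470
tip radii: r_a1 = 31.505500, r_a2 = 42.575000
no profile shift: α' = α, a' = a
action lengths: √(r_a1²−r_b1²) = 12.974693, √(r_a2²−r_b2²) = 16.197545
base pitch p_b = π·m·cos α = 5.153975
CR = (12.974693 + 16.197545 − 70.674500·sin 15.56300°)/5.153975 = 1.981078
contact ratio ≈ 1.9811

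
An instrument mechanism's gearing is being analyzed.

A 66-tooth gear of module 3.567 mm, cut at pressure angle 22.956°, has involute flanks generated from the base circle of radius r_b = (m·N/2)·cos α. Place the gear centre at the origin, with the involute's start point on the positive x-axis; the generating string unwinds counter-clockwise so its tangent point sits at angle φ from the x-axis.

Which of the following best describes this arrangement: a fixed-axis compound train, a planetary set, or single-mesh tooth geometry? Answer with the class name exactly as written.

single-mesh tooth geometry

recognized (one wheel, involute flank): single-mesh tooth geometry, m = 3.567, N = 66
classification: single-mesh tooth geometry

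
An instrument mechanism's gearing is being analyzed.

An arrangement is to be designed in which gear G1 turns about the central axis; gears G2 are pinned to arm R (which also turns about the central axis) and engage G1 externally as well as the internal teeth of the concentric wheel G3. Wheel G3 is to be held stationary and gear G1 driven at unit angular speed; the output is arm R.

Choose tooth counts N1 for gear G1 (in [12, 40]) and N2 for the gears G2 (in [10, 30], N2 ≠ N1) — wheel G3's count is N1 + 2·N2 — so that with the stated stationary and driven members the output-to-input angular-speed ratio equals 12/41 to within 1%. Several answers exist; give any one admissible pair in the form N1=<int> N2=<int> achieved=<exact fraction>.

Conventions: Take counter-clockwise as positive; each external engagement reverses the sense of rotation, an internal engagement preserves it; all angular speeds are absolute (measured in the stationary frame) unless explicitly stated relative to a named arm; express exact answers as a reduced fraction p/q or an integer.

planetary set to be sized for 12/41 (Willis relation)
Willis with ω_ring = 0: ω_arm/ω_sun = N1/(N1+N3); set equal to 12/41  ⇒  N3/N1 = 1/(12/41) − 1 = 29/12
N3 = N1 + 2·N2  ⇒  N2/N1 = (N3/N1 − 1)/2 = (29/12 − 1)/2 = 17/24
smallest multiple with N1 ≥ 12 and N2 ≥ 10: k = 1  ⇒  N1 = 1·24 = 24, N2 = 1·17 = 17 (N1 ≤ 40, N2 ≤ 30, N2 ≠ N1 ✓), N3 = 24 + 2·17 = 58
check: N1/(N1+N3) with N1 = 24, N3 = 58 gives 12/41; |achieved − target| = 0 ≤ 3/1025 ✓

N1=24 N2=17 achieved=12/41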